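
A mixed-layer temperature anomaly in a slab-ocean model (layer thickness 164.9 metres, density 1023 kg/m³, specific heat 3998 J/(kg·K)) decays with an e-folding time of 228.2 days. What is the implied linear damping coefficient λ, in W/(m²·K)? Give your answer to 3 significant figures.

Areal heat capacity C = ρ c_p D = 1023 × 3998 × 164.9 = 6.74×10^8 J m⁻² K⁻¹.
τ = 228.2 days = 1.97×10^7 s.
λ = C / τ = 6.74×10^8 / 1.97×10^7 = 34.2 W/(m²·K).

34.2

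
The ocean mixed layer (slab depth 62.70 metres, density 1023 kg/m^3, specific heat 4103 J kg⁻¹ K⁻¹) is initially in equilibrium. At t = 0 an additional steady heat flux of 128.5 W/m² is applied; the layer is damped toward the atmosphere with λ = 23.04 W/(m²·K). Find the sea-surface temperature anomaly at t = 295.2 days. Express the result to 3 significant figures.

4.98 K

Areal heat capacity C = ρ c_p D = 1023 × 4103 × 62.70 = 2.63×10^8 J m⁻² K⁻¹.
τ = C / λ = 2.63×10^8 / 23.04 = 1.14×10^7 s.
Equilibrium anomaly ΔT_eq = F / λ = 128.5 / 23.04 = 5.58 K.
t = 295.2 days = 2.55×10^7 s, so t/τ = 2.23.
ΔT(t) = ΔT_eq (1 − e^(−t/τ)) = 5.58 × (1 − e^−2.23) = 4.98 K.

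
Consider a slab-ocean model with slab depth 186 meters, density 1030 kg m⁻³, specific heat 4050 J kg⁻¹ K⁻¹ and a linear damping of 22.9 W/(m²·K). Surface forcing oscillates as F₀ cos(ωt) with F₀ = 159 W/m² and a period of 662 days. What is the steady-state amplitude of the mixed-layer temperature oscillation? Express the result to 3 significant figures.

1.80 K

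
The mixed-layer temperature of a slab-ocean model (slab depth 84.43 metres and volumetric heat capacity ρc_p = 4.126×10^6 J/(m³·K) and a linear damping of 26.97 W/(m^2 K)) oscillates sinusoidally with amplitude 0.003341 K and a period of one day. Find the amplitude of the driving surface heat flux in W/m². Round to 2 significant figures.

85

Areal heat capacity C = ρc_p × D = 4.126×10^6 × 84.43 = 3.48×10^8 J/(m^2 K).
ω = 2π / 86400 s = 7.27×10^-5 s⁻¹.
√((Cω)² + λ²) = √((25300)² + 26.97²) = 25300 W/(m²·K).
F₀ = A × √((Cω)²+λ²) = 0.003341 × 25300 = 84.6 W/m².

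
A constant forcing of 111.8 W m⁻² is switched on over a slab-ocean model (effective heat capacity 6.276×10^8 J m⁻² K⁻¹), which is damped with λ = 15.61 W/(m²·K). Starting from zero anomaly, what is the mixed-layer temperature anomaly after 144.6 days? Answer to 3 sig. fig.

1.91 K

Areal heat capacity C = 6.276×10^8 J m⁻² K⁻¹ (given).
τ = C / λ = 6.28×10^8 / 15.61 = 4.02×10^7 s.
Equilibrium anomaly ΔT_eq = F / λ = 111.8 / 15.61 = 7.16 K.
t = 144.6 days = 1.25×10^7 s, so t/τ = 0.311.
ΔT(t) = ΔT_eq (1 − e^(−t/τ)) = 7.16 × (1 − e^−0.311) = 1.91 K.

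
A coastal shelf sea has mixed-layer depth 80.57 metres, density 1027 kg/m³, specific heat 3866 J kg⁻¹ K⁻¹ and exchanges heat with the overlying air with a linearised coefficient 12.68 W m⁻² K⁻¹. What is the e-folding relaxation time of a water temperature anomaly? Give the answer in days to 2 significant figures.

290 days

Areal heat capacity C = ρ c_p D = 1027 × 3866 × 80.57 = 3.20×10^8 J/(m²·K).
Relaxation time τ = C / λ = 3.20×10^8 / 12.68 = 2.52×10^7 s.
In days: 2.52×10^7 s / (86400 s/day) = 292 days.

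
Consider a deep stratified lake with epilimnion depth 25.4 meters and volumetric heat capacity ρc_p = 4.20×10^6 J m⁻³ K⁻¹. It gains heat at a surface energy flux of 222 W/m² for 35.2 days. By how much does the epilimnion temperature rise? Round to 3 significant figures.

6.33 K

Areal heat capacity C = ρc_p × D = 4.20×10^6 × 25.4 = 1.07×10^8 J m⁻² K⁻¹.
Net heat input Q = F Δt = 222 × (35.2 days × 86400 s/day) = 6.75×10^8 J/m².
ΔT = Q / C = 6.75×10^8 / 1.07×10^8 = 6.33 K.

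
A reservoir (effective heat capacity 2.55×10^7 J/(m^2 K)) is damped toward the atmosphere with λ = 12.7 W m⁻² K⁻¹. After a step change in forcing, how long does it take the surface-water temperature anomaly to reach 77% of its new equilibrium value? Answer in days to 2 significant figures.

34 days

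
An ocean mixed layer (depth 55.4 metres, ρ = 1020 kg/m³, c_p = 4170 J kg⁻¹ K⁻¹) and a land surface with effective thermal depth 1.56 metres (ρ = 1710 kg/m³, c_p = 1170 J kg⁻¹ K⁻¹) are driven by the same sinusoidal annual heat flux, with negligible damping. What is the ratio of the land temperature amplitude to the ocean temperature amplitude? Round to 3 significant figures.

75.5

C_ocean = 1020 × 4170 × 55.4 = 2.36×10^8 J/(m²·K).
C_land = 1710 × 1170 × 1.56 = 3.12×10^6 J/(m²·K).
Undamped amplitude ∝ 1/C, so A_land/A_ocean = C_ocean/C_land = 75.5.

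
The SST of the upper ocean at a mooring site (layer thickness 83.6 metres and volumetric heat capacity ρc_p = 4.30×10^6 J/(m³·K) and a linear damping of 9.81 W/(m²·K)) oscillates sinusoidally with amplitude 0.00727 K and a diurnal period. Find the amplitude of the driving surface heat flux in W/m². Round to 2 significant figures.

Areal heat capacity C = ρc_p × D = 4.30×10^6 × 83.6 = 3.59×10^8 J/(m²·K).
ω = 2π / 86400 s = 7.27×10^-5 s⁻¹.
√((Cω)² + λ²) = √((26100)² + 9.81²) = 26100 W/(m²·K).
F₀ = A × √((Cω)²+λ²) = 0.00727 × 26100 = 190 W/m².

190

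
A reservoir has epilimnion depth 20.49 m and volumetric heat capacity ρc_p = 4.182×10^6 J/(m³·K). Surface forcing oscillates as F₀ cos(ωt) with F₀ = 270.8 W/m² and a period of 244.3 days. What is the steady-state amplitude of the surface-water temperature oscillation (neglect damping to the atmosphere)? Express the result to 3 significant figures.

Areal heat capacity C = ρc_p × D = 4.182×10^6 × 20.49 = 8.57×10^7 J/(m^2 K).
Angular frequency ω = 2π / T = 2π / 2.11×10^7 s = 2.98×10^-7 s⁻¹.
Cω = 8.57×10^7 × 2.98×10^-7 = 25.5 W/(m²·K).
Amplitude A = F₀ / (Cω) = 270.8 / 25.5 = 10.6 K.

10.6 K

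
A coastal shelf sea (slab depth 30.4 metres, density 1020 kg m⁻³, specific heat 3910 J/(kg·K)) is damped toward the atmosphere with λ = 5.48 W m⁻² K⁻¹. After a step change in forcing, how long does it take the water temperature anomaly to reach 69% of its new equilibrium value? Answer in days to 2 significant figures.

300 days

Areal heat capacity C = ρ c_p D = 1020 × 3910 × 30.4 = 1.21×10^8 J m⁻² K⁻¹.
τ = C / λ = 1.21×10^8 / 5.48 = 2.21×10^7 s.
Fraction reached: 1 − e^(−t/τ) = 0.69 ⇒ t = −τ ln(1 − 0.69) = τ × 1.17.
t = 2.59×10^7 s = 300 days.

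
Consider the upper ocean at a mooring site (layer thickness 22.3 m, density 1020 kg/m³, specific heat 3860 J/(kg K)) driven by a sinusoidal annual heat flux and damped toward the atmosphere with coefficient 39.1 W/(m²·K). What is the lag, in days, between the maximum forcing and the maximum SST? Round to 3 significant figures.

Areal heat capacity C = ρ c_p D = 1020 × 3860 × 22.3 = 8.78×10^7 J/(m^2 K).
ω = 2π / 3.15×10^7 s = 1.99×10^-7 s⁻¹.
Phase lag φ = arctan(Cω/λ) = arctan(17.5/39.1) = 0.421 rad.
Time lag = φ / ω = 0.421 / 1.99×10^-7 = 2.11×10^6 s = 24.4 days.

24.4 days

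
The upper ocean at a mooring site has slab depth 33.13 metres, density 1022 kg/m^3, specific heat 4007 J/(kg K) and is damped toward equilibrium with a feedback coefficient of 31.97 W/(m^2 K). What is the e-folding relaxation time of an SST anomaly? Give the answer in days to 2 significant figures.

Areal heat capacity C = ρ c_p D = 1022 × 4007 × 33.13 = 1.36×10^8 J/(m^2 K).
Relaxation time τ = C / λ = 1.36×10^8 / 31.97 = 4.24×10^6 s.
In days: 4.24×10^6 s / (86400 s/day) = 49.1 days.

49 days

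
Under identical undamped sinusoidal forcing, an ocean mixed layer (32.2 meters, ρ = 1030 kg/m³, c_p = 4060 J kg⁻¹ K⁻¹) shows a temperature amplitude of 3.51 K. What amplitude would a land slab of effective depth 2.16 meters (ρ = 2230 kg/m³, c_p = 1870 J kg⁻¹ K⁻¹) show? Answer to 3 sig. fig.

52.5 K

C_ocean = 1.35×10^8 J/(m²·K); C_land = 9.01×10^6 J/(m²·K).
A ∝ 1/C ⇒ A_land = A_ocean × C_ocean/C_land = 3.51 × 14.9 = 52.5 K.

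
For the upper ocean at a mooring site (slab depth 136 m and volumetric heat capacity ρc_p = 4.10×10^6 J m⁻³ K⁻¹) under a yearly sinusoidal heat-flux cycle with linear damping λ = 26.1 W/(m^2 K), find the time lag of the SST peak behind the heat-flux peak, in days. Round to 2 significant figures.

78 days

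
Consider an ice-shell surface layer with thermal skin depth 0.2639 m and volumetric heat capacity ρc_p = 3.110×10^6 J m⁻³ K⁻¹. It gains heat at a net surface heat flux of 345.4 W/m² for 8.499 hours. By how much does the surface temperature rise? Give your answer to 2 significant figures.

13 K

Areal heat capacity C = ρc_p × D = 3.110×10^6 × 0.2639 = 8.21×10^5 J/(m^2 K).
Net heat input Q = F Δt = 345.4 × (8.499 hours × 3600 s/hour) = 1.06×10^7 J/m².
ΔT = Q / C = 1.06×10^7 / 8.21×10^5 = 12.9 K.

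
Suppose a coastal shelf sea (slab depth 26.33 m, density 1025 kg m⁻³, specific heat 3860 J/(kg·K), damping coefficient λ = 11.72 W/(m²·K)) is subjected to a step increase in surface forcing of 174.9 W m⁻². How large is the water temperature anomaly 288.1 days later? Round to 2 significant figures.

14 K

Areal heat capacity C = ρ c_p D = 1025 × 3860 × 26.33 = 1.04×10^8 J m⁻² K⁻¹.
τ = C / λ = 1.04×10^8 / 11.72 = 8.89×10^6 s.
Equilibrium anomaly ΔT_eq = F / λ = 174.9 / 11.72 = 14.9 K.
t = 288.1 days = 2.49×10^7 s, so t/τ = 2.80.
ΔT(t) = ΔT_eq (1 − e^(−t/τ)) = 14.9 × (1 − e^−2.80) = 14.0 K.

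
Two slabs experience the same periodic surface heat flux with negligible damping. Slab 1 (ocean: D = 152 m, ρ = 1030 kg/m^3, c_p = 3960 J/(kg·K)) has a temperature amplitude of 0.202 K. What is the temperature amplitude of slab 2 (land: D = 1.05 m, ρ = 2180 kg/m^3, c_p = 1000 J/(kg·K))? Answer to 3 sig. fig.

54.7 K

C_ocean = 6.20×10^8 J/(m²·K); C_land = 2.29×10^6 J/(m²·K).
A ∝ 1/C ⇒ A_land = A_ocean × C_ocean/C_land = 0.202 × 271 = 54.7 K.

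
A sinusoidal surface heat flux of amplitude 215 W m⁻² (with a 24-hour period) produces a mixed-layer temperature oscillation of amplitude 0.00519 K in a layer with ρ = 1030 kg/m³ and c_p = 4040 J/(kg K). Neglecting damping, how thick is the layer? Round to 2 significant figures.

140 m

ω = 2π / 86400 s = 7.27×10^-5 s⁻¹.
Required C = F₀ / (A ω) = 215 / (0.00519 × 7.27×10^-5) = 5.70×10^8 J/(m²·K).
D = C / (ρ c_p) = 5.70×10^8 / (1030 × 4040) = 137 m.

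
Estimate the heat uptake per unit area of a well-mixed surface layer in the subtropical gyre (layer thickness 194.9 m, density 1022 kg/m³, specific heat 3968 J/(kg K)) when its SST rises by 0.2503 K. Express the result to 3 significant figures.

Areal heat capacity C = ρ c_p D = 1022 × 3968 × 194.9 = 7.90×10^8 J/(m²·K).
ΔQ = C ΔT = 7.90×10^8 × 0.2503 = 1.98×10^8 J/m².

1.98×10^8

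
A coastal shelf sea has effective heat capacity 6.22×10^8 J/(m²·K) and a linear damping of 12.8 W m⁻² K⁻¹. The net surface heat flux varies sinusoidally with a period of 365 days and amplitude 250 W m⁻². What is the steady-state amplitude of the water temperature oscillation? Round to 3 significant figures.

2.01 K

Areal heat capacity C = 6.22×10^8 J/(m²·K) (given).
Angular frequency ω = 2π / T = 2π / 3.15×10^7 s = 1.99×10^-7 s⁻¹.
√((Cω)² + λ²) = √((124)² + 12.8²) = 125 W/(m²·K).
Amplitude A = F₀ / √((Cω)²+λ²) = 250 / 125 = 2.01 K.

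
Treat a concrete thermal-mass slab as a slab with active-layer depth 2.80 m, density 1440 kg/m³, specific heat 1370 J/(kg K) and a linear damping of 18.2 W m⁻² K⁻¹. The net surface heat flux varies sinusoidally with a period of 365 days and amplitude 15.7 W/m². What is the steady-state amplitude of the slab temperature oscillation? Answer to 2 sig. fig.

0.86 K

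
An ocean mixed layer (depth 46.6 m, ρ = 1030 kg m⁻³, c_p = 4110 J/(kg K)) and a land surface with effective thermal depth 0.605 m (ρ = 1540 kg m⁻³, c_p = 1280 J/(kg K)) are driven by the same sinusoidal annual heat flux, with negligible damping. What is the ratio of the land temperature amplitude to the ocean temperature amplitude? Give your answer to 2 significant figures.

C_ocean = 1030 × 4110 × 46.6 = 1.97×10^8 J/(m²·K).
C_land = 1540 × 1280 × 0.605 = 1.19×10^6 J/(m²·K).
Undamped amplitude ∝ 1/C, so A_land/A_ocean = C_ocean/C_land = 165.

170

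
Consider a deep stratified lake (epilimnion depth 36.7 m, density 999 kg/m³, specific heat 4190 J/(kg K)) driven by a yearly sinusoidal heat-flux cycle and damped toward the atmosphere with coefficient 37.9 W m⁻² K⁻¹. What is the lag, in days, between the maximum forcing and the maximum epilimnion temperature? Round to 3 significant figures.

Areal heat capacity C = ρ c_p D = 999 × 4190 × 36.7 = 1.54×10^8 J m⁻² K⁻¹.
ω = 2π / 3.15×10^7 s = 1.99×10^-7 s⁻¹.
Phase lag φ = arctan(Cω/λ) = arctan(30.6/37.9) = 0.679 rad.
Time lag = φ / ω = 0.679 / 1.99×10^-7 = 3.41×10^6 s = 39.5 days.

39.5 days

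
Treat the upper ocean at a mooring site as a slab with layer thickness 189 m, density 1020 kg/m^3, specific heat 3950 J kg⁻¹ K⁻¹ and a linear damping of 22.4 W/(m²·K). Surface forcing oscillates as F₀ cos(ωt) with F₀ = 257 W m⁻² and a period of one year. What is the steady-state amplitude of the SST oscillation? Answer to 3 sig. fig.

Areal heat capacity C = ρ c_p D = 1020 × 3950 × 189 = 7.61×10^8 J/(m²·K).
Angular frequency ω = 2π / T = 2π / 3.15×10^7 s = 1.99×10^-7 s⁻¹.
√((Cω)² + λ²) = √((152)² + 22.4²) = 153 W/(m²·K).
Amplitude A = F₀ / √((Cω)²+λ²) = 257 / 153 = 1.68 K.

1.68 K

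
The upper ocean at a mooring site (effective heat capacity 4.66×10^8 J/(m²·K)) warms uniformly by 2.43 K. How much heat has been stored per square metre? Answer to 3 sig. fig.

Areal heat capacity C = 4.66×10^8 J/(m²·K) (given).
ΔQ = C ΔT = 4.66×10^8 × 2.43 = 1.13×10^9 J/m².

1.13×10^9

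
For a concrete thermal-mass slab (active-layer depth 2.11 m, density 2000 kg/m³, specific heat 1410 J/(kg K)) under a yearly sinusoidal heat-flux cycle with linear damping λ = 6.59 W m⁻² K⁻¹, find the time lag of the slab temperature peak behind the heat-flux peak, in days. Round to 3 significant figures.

Areal heat capacity C = ρ c_p D = 2000 × 1410 × 2.11 = 5.95×10^6 J/(m²·K).
ω = 2π / 3.15×10^7 s = 1.99×10^-7 s⁻¹.
Phase lag φ = arctan(Cω/λ) = arctan(1.19/6.59) = 0.178 rad.
Time lag = φ / ω = 0.178 / 1.99×10^-7 = 8.93×10^5 s = 10.3 days.

10.3 days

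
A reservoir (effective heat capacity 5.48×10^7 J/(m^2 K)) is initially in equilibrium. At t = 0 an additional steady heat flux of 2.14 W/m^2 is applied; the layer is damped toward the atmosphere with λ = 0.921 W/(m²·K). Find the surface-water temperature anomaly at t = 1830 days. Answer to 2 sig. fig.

Areal heat capacity C = 5.48×10^7 J/(m^2 K) (given).
τ = C / λ = 5.48×10^7 / 0.921 = 5.95×10^7 s.
Equilibrium anomaly ΔT_eq = F / λ = 2.14 / 0.921 = 2.32 K.
t = 1830 days = 1.58×10^8 s, so t/τ = 2.66.
ΔT(t) = ΔT_eq (1 − e^(−t/τ)) = 2.32 × (1 − e^−2.66) = 2.16 K.

2.2 K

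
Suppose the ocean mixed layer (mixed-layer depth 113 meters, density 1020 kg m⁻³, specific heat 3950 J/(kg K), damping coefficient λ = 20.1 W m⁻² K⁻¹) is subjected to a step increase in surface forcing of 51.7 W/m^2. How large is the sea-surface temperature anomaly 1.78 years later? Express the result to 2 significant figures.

2.4 K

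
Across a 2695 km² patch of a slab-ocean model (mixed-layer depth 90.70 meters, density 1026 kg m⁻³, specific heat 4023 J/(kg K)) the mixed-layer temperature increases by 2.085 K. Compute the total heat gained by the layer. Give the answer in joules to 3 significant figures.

2.10×10^18 J

Areal heat capacity C = ρ c_p D = 1026 × 4023 × 90.70 = 3.74×10^8 J m⁻² K⁻¹.
Heat per unit area: q = C ΔT = 3.74×10^8 × 2.085 = 7.81×10^8 J/m².
Total heat: Q = q × A = 7.81×10^8 × (2695 × 10⁶ m²) = 2.10×10^18 J.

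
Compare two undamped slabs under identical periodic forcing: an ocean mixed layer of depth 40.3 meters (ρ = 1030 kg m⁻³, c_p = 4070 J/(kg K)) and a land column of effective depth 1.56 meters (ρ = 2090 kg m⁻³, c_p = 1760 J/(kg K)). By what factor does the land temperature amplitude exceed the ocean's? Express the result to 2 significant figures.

29

C_ocean = 1030 × 4070 × 40.3 = 1.69×10^8 J/(m²·K).
C_land = 2090 × 1760 × 1.56 = 5.74×10^6 J/(m²·K).
Undamped amplitude ∝ 1/C, so A_land/A_ocean = C_ocean/C_land = 29.4.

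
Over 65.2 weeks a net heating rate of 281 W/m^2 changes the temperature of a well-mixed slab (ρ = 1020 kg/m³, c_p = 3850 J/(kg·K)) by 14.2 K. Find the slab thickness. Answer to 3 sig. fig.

199 m

Heat input Q = F Δt = 281 × 3.94×10^7 s = 1.11×10^10 J/m².
Required areal heat capacity C = Q / ΔT = 7.80×10^8 J/(m²·K).
Depth D = C / (ρ c_p) = 7.80×10^8 / (1020 × 3850) = 199 m.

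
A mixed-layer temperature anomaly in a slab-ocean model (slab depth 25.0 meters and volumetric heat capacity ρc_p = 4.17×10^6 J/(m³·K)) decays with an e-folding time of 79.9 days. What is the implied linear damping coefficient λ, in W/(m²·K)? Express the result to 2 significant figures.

Areal heat capacity C = ρc_p × D = 4.17×10^6 × 25.0 = 1.04×10^8 J/(m²·K).
τ = 79.9 days = 6.90×10^6 s.
λ = C / τ = 1.04×10^8 / 6.90×10^6 = 15.1 W/(m²·K).

15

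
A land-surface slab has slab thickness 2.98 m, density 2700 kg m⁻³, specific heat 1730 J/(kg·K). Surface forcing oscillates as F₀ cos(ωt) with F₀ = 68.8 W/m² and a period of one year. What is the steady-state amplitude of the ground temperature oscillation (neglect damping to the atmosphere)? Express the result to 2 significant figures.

Areal heat capacity C = ρ c_p D = 2700 × 1730 × 2.98 = 1.39×10^7 J/(m^2 K).
Angular frequency ω = 2π / T = 2π / 3.15×10^7 s = 1.99×10^-7 s⁻¹.
Cω = 1.39×10^7 × 1.99×10^-7 = 2.77 W/(m²·K).
Amplitude A = F₀ / (Cω) = 68.8 / 2.77 = 24.8 K.

25 K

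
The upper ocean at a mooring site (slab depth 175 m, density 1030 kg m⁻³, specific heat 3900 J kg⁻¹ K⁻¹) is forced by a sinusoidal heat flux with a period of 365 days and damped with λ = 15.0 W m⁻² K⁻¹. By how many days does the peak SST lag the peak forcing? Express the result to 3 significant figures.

85.1 days

Areal heat capacity C = ρ c_p D = 1030 × 3900 × 175 = 7.03×10^8 J/(m^2 K).
ω = 2π / 3.15×10^7 s = 1.99×10^-7 s⁻¹.
Phase lag φ = arctan(Cω/λ) = arctan(140/15.0) = 1.46 rad.
Time lag = φ / ω = 1.46 / 1.99×10^-7 = 7.35×10^6 s = 85.1 days.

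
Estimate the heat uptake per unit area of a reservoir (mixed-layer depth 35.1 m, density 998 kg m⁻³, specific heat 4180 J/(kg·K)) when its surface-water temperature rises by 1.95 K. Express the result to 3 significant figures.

2.86×10^8

Areal heat capacity C = ρ c_p D = 998 × 4180 × 35.1 = 1.46×10^8 J/(m²·K).
ΔQ = C ΔT = 1.46×10^8 × 1.95 = 2.86×10^8 J/m².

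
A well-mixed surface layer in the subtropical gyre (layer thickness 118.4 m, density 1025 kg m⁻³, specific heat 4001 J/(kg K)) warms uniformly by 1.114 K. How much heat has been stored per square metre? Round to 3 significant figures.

5.41×10^8

Areal heat capacity C = ρ c_p D = 1025 × 4001 × 118.4 = 4.86×10^8 J m⁻² K⁻¹.
ΔQ = C ΔT = 4.86×10^8 × 1.114 = 5.41×10^8 J/m².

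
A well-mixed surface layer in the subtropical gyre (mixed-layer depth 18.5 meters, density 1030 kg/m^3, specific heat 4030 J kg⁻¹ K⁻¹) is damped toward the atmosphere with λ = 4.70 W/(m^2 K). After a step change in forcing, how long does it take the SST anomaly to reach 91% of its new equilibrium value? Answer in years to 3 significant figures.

1.25 years

Areal heat capacity C = ρ c_p D = 1030 × 4030 × 18.5 = 7.68×10^7 J/(m^2 K).
τ = C / λ = 7.68×10^7 / 4.70 = 1.63×10^7 s.
Fraction reached: 1 − e^(−t/τ) = 0.91 ⇒ t = −τ ln(1 − 0.91) = τ × 2.41.
t = 3.93×10^7 s = 1.25 years.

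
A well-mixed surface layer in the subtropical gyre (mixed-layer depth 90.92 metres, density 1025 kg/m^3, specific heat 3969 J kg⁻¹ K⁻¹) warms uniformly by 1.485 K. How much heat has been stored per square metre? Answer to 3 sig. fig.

Areal heat capacity C = ρ c_p D = 1025 × 3969 × 90.92 = 3.70×10^8 J m⁻² K⁻¹.
ΔQ = C ΔT = 3.70×10^8 × 1.485 = 5.49×10^8 J/m².

5.49×10^8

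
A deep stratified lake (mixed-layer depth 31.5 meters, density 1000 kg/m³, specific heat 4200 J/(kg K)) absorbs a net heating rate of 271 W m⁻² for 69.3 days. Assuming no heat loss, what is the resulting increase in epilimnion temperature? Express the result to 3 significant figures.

Areal heat capacity C = ρ c_p D = 1000 × 4200 × 31.5 = 1.32×10^8 J/(m²·K).
Net heat input Q = F Δt = 271 × (69.3 days × 86400 s/day) = 1.62×10^9 J/m².
ΔT = Q / C = 1.62×10^9 / 1.32×10^8 = 12.3 K.

12.3 K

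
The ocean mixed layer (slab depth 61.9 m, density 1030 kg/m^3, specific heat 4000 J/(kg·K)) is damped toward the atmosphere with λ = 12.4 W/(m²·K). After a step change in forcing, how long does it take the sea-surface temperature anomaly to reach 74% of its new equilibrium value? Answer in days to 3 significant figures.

321 days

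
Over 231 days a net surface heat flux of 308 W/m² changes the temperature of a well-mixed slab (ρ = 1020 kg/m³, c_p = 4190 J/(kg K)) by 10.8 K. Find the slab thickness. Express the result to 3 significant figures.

Heat input Q = F Δt = 308 × 2.00×10^7 s = 6.15×10^9 J/m².
Required areal heat capacity C = Q / ΔT = 5.69×10^8 J/(m²·K).
Depth D = C / (ρ c_p) = 5.69×10^8 / (1020 × 4190) = 133 m.

133 m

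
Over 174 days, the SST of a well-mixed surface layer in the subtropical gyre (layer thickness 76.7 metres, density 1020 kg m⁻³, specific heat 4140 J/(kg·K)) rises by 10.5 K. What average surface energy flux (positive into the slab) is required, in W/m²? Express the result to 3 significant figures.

226

Areal heat capacity C = ρ c_p D = 1020 × 4140 × 76.7 = 3.24×10^8 J/(m^2 K).
Required heat per unit area: Q = C ΔT = 3.24×10^8 × 10.5 = 3.40×10^9 J/m².
Flux F = Q / Δt = 3.40×10^9 / 1.50×10^7 s = 226 W/m².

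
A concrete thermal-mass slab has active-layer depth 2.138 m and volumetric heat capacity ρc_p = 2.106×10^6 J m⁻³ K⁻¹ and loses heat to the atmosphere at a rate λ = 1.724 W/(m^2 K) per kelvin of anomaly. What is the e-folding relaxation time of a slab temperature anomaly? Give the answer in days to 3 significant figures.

30.2 days

Areal heat capacity C = ρc_p × D = 2.106×10^6 × 2.138 = 4.50×10^6 J/(m²·K).
Relaxation time τ = C / λ = 4.50×10^6 / 1.724 = 2.61×10^6 s.
In days: 2.61×10^6 s / (86400 s/day) = 30.2 days.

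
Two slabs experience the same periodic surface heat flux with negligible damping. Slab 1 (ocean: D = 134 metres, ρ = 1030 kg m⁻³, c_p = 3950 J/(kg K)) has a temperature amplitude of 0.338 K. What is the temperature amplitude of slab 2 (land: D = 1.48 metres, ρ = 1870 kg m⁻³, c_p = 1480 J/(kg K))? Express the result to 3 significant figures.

C_ocean = 5.45×10^8 J/(m²·K); C_land = 4.10×10^6 J/(m²·K).
A ∝ 1/C ⇒ A_land = A_ocean × C_ocean/C_land = 0.338 × 133 = 45.0 K.

45.0 K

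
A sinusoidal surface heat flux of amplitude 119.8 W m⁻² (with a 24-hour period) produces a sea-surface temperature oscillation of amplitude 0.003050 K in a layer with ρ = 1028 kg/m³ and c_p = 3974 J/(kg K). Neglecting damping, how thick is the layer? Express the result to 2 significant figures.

ω = 2π / 86400 s = 7.27×10^-5 s⁻¹.
Required C = F₀ / (A ω) = 119.8 / (0.003050 × 7.27×10^-5) = 5.40×10^8 J/(m²·K).
D = C / (ρ c_p) = 5.40×10^8 / (1028 × 3974) = 132 m.

130 m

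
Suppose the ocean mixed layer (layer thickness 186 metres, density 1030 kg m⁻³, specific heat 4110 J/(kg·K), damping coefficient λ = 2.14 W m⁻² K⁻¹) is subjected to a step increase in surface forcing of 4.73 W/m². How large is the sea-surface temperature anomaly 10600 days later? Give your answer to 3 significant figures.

2.03 K

Areal heat capacity C = ρ c_p D = 1030 × 4110 × 186 = 7.87×10^8 J/(m^2 K).
τ = C / λ = 7.87×10^8 / 2.14 = 3.68×10^8 s.
Equilibrium anomaly ΔT_eq = F / λ = 4.73 / 2.14 = 2.21 K.
t = 10600 days = 9.16×10^8 s, so t/τ = 2.49.
ΔT(t) = ΔT_eq (1 − e^(−t/τ)) = 2.21 × (1 − e^−2.49) = 2.03 K.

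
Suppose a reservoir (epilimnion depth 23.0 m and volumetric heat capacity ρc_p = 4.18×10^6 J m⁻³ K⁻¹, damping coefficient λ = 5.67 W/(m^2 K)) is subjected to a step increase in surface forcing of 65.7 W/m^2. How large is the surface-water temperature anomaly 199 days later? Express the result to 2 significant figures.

Areal heat capacity C = ρc_p × D = 4.18×10^6 × 23.0 = 9.61×10^7 J/(m^2 K).
τ = C / λ = 9.61×10^7 / 5.67 = 1.70×10^7 s.
Equilibrium anomaly ΔT_eq = F / λ = 65.7 / 5.67 = 11.6 K.
t = 199 days = 1.72×10^7 s, so t/τ = 1.01.
ΔT(t) = ΔT_eq (1 − e^(−t/τ)) = 11.6 × (1 − e^−1.01) = 7.38 K.

7.4 K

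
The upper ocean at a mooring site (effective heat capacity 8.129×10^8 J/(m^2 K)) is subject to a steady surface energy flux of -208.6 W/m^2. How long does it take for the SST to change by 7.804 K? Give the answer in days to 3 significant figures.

352 days

Areal heat capacity C = 8.129×10^8 J/(m^2 K) (given).
Time required: Δt = C ΔT / F = 8.13×10^8 × -7.804 / -208.6 = 3.04×10^7 s.
In days: 3.04×10^7 s / (86400 s/day) = 352 days.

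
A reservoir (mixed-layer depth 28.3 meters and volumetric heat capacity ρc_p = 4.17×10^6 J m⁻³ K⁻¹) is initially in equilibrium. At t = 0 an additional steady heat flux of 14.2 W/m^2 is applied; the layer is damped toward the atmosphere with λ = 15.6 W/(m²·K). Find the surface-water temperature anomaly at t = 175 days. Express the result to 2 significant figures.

0.79 K

Areal heat capacity C = ρc_p × D = 4.17×10^6 × 28.3 = 1.18×10^8 J/(m²·K).
τ = C / λ = 1.18×10^8 / 15.6 = 7.56×10^6 s.
Equilibrium anomaly ΔT_eq = F / λ = 14.2 / 15.6 = 0.910 K.
t = 175 days = 1.51×10^7 s, so t/τ = 2.00.
ΔT(t) = ΔT_eq (1 − e^(−t/τ)) = 0.910 × (1 − e^−2.00) = 0.787 K.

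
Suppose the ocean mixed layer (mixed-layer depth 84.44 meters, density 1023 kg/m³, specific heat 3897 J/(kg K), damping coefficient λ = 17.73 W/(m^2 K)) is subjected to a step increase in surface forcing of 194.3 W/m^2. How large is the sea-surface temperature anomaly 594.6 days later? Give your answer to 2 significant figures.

10 K

Areal heat capacity C = ρ c_p D = 1023 × 3897 × 84.44 = 3.37×10^8 J m⁻² K⁻¹.
τ = C / λ = 3.37×10^8 / 17.73 = 1.90×10^7 s.
Equilibrium anomaly ΔT_eq = F / λ = 194.3 / 17.73 = 11.0 K.
t = 594.6 days = 5.14×10^7 s, so t/τ = 2.71.
ΔT(t) = ΔT_eq (1 − e^(−t/τ)) = 11.0 × (1 − e^−2.71) = 10.2 K.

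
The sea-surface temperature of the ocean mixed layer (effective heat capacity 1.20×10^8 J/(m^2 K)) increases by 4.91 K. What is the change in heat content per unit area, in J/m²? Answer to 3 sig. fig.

5.89×10^8

Areal heat capacity C = 1.20×10^8 J/(m^2 K) (given).
ΔQ = C ΔT = 1.20×10^8 × 4.91 = 5.89×10^8 J/m².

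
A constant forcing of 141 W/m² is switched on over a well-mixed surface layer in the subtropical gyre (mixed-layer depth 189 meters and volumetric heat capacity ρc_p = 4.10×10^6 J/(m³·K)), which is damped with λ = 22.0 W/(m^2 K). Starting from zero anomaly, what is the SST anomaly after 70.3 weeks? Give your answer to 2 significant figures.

4.5 K

Areal heat capacity C = ρc_p × D = 4.10×10^6 × 189 = 7.75×10^8 J/(m²·K).
τ = C / λ = 7.75×10^8 / 22.0 = 3.52×10^7 s.
Equilibrium anomaly ΔT_eq = F / λ = 141 / 22.0 = 6.41 K.
t = 70.3 weeks = 4.25×10^7 s, so t/τ = 1.21.
ΔT(t) = ΔT_eq (1 − e^(−t/τ)) = 6.41 × (1 − e^−1.21) = 4.49 K.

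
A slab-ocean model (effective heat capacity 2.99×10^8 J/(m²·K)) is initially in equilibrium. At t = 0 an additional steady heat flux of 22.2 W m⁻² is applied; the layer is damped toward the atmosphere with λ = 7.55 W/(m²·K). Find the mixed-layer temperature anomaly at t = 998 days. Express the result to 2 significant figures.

Areal heat capacity C = 2.99×10^8 J/(m²·K) (given).
τ = C / λ = 2.99×10^8 / 7.55 = 3.96×10^7 s.
Equilibrium anomaly ΔT_eq = F / λ = 22.2 / 7.55 = 2.94 K.
t = 998 days = 8.62×10^7 s, so t/τ = 2.18.
ΔT(t) = ΔT_eq (1 − e^(−t/τ)) = 2.94 × (1 − e^−2.18) = 2.61 K.

2.6 K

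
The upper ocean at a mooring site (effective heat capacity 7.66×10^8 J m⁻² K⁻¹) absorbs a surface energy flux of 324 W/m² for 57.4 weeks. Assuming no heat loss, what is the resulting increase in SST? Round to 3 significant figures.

14.7 K

Areal heat capacity C = 7.66×10^8 J m⁻² K⁻¹ (given).
Net heat input Q = F Δt = 324 × (57.4 weeks × 6.048×10^5 s/week) = 1.12×10^10 J/m².
ΔT = Q / C = 1.12×10^10 / 7.66×10^8 = 14.7 K.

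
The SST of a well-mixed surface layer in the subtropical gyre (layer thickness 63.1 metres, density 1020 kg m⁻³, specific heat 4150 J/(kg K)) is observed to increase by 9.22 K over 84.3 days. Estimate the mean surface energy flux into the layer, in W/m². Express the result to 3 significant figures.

Areal heat capacity C = ρ c_p D = 1020 × 4150 × 63.1 = 2.67×10^8 J/(m²·K).
Required heat per unit area: Q = C ΔT = 2.67×10^8 × 9.22 = 2.46×10^9 J/m².
Flux F = Q / Δt = 2.46×10^9 / 7.28×10^6 s = 338 W/m².

338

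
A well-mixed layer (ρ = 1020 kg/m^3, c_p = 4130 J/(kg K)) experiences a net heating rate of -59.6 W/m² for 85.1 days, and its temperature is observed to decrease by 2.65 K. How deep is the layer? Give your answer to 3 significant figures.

39.3 m

Heat input Q = F Δt = -59.6 × 7.35×10^6 s = -4.38×10^8 J/m².
Required areal heat capacity C = Q / ΔT = 1.65×10^8 J/(m²·K).
Depth D = C / (ρ c_p) = 1.65×10^8 / (1020 × 4130) = 39.3 m.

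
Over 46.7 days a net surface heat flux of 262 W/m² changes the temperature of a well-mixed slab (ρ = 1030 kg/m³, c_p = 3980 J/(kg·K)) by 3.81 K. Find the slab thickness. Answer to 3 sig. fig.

Heat input Q = F Δt = 262 × 4.03×10^6 s = 1.06×10^9 J/m².
Required areal heat capacity C = Q / ΔT = 2.77×10^8 J/(m²·K).
Depth D = C / (ρ c_p) = 2.77×10^8 / (1030 × 3980) = 67.7 m.

67.7 m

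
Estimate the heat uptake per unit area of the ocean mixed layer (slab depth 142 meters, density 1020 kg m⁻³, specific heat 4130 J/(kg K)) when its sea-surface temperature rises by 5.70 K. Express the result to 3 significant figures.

Areal heat capacity C = ρ c_p D = 1020 × 4130 × 142 = 5.98×10^8 J m⁻² K⁻¹.
ΔQ = C ΔT = 5.98×10^8 × 5.70 = 3.41×10^9 J/m².

3.41×10^9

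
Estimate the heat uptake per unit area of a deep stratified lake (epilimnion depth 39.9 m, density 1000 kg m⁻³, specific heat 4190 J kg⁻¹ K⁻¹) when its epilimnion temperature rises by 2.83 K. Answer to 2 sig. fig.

Areal heat capacity C = ρ c_p D = 1000 × 4190 × 39.9 = 1.67×10^8 J m⁻² K⁻¹.
ΔQ = C ΔT = 1.67×10^8 × 2.83 = 4.73×10^8 J/m².

4.7×10^8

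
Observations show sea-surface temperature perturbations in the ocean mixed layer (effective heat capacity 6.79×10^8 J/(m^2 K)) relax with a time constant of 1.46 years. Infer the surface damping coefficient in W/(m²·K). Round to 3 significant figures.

Areal heat capacity C = 6.79×10^8 J/(m^2 K) (given).
τ = 1.46 years = 4.61×10^7 s.
λ = C / τ = 6.79×10^8 / 4.61×10^7 = 14.7 W/(m²·K).

14.7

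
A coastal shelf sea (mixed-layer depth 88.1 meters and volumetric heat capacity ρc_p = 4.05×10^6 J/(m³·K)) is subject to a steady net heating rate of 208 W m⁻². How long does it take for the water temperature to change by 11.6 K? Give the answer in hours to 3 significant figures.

5530 hours

Areal heat capacity C = ρc_p × D = 4.05×10^6 × 88.1 = 3.57×10^8 J/(m²·K).
Time required: Δt = C ΔT / F = 3.57×10^8 × 11.6 / 208 = 1.99×10^7 s.
In hours: 1.99×10^7 s / (3600 s/hour) = 5530 hours.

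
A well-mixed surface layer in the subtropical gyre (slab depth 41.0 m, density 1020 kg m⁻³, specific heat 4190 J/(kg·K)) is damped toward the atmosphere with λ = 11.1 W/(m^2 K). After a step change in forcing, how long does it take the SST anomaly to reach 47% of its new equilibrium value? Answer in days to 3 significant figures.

116 days

Areal heat capacity C = ρ c_p D = 1020 × 4190 × 41.0 = 1.75×10^8 J m⁻² K⁻¹.
τ = C / λ = 1.75×10^8 / 11.1 = 1.58×10^7 s.
Fraction reached: 1 − e^(−t/τ) = 0.47 ⇒ t = −τ ln(1 − 0.47) = τ × 0.635.
t = 1.00×10^7 s = 116 days.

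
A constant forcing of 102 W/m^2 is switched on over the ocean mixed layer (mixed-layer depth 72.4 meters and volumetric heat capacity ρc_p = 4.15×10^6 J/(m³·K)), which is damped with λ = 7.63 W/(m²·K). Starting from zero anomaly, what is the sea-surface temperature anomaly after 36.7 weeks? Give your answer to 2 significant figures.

5.8 K

Areal heat capacity C = ρc_p × D = 4.15×10^6 × 72.4 = 3.00×10^8 J m⁻² K⁻¹.
τ = C / λ = 3.00×10^8 / 7.63 = 3.94×10^7 s.
Equilibrium anomaly ΔT_eq = F / λ = 102 / 7.63 = 13.4 K.
t = 36.7 weeks = 2.22×10^7 s, so t/τ = 0.564.
ΔT(t) = ΔT_eq (1 − e^(−t/τ)) = 13.4 × (1 − e^−0.564) = 5.76 K.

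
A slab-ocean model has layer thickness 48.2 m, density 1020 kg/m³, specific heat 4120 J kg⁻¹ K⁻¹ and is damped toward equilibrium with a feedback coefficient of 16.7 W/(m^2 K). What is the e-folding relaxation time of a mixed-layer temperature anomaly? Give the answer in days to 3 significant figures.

140 days

Areal heat capacity C = ρ c_p D = 1020 × 4120 × 48.2 = 2.03×10^8 J/(m²·K).
Relaxation time τ = C / λ = 2.03×10^8 / 16.7 = 1.21×10^7 s.
In days: 1.21×10^7 s / (86400 s/day) = 140 days.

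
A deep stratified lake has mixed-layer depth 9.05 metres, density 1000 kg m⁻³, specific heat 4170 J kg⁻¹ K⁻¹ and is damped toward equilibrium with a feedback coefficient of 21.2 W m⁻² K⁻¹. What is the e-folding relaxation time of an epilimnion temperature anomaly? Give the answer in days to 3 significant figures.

Areal heat capacity C = ρ c_p D = 1000 × 4170 × 9.05 = 3.77×10^7 J/(m²·K).
Relaxation time τ = C / λ = 3.77×10^7 / 21.2 = 1.78×10^6 s.
In days: 1.78×10^6 s / (86400 s/day) = 20.6 days.

20.6 days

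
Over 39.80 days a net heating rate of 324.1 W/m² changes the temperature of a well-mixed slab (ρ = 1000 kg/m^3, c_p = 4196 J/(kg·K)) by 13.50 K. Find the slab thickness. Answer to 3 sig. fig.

Heat input Q = F Δt = 324.1 × 3.44×10^6 s = 1.11×10^9 J/m².
Required areal heat capacity C = Q / ΔT = 8.26×10^7 J/(m²·K).
Depth D = C / (ρ c_p) = 8.26×10^7 / (1000 × 4196) = 19.7 m.

19.7 m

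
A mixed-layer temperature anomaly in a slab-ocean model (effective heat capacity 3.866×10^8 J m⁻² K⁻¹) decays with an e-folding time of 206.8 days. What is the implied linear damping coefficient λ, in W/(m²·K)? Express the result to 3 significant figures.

21.6

Areal heat capacity C = 3.866×10^8 J m⁻² K⁻¹ (given).
τ = 206.8 days = 1.79×10^7 s.
λ = C / τ = 3.87×10^8 / 1.79×10^7 = 21.6 W/(m²·K).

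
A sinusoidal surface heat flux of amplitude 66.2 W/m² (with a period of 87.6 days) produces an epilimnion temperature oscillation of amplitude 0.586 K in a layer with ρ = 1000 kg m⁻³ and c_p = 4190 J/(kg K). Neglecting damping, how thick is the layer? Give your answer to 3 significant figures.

32.5 m

ω = 2π / 7.57×10^6 s = 8.30×10^-7 s⁻¹.
Required C = F₀ / (A ω) = 66.2 / (0.586 × 8.30×10^-7) = 1.36×10^8 J/(m²·K).
D = C / (ρ c_p) = 1.36×10^8 / (1000 × 4190) = 32.5 m.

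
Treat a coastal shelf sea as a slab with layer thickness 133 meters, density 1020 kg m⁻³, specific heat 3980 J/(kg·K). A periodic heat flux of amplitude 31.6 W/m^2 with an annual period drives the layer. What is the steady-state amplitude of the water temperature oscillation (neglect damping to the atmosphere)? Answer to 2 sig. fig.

0.29 K

Areal heat capacity C = ρ c_p D = 1020 × 3980 × 133 = 5.40×10^8 J/(m²·K).
Angular frequency ω = 2π / T = 2π / 3.15×10^7 s = 1.99×10^-7 s⁻¹.
Cω = 5.40×10^8 × 1.99×10^-7 = 108 W/(m²·K).
Amplitude A = F₀ / (Cω) = 31.6 / 108 = 0.294 K.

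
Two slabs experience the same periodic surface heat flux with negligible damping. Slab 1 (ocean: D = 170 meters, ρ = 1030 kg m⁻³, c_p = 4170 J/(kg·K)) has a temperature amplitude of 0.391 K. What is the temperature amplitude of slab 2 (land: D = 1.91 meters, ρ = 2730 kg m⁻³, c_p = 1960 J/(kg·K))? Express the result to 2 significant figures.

C_ocean = 7.30×10^8 J/(m²·K); C_land = 1.02×10^7 J/(m²·K).
A ∝ 1/C ⇒ A_land = A_ocean × C_ocean/C_land = 0.391 × 71.4 = 27.9 K.

28 K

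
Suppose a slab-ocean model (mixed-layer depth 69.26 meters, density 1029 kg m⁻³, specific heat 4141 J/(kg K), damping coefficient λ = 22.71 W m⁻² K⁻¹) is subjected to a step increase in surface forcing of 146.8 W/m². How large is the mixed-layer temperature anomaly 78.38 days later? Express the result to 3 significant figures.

Areal heat capacity C = ρ c_p D = 1029 × 4141 × 69.26 = 2.95×10^8 J/(m^2 K).
τ = C / λ = 2.95×10^8 / 22.71 = 1.30×10^7 s.
Equilibrium anomaly ΔT_eq = F / λ = 146.8 / 22.71 = 6.46 K.
t = 78.38 days = 6.77×10^6 s, so t/τ = 0.521.
ΔT(t) = ΔT_eq (1 − e^(−t/τ)) = 6.46 × (1 − e^−0.521) = 2.63 K.

2.63 K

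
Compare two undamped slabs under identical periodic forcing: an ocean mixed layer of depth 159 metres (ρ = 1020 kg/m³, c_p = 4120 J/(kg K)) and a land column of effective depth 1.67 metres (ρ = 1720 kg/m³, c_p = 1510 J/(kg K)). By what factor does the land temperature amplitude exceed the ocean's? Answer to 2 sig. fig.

150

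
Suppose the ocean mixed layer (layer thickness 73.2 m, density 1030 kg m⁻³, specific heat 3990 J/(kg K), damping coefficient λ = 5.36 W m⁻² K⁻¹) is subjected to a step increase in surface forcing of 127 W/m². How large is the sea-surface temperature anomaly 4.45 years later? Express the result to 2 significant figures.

Areal heat capacity C = ρ c_p D = 1030 × 3990 × 73.2 = 3.01×10^8 J/(m^2 K).
τ = C / λ = 3.01×10^8 / 5.36 = 5.61×10^7 s.
Equilibrium anomaly ΔT_eq = F / λ = 127 / 5.36 = 23.7 K.
t = 4.45 years = 1.40×10^8 s, so t/τ = 2.50.
ΔT(t) = ΔT_eq (1 − e^(−t/τ)) = 23.7 × (1 − e^−2.50) = 21.8 K.

22 K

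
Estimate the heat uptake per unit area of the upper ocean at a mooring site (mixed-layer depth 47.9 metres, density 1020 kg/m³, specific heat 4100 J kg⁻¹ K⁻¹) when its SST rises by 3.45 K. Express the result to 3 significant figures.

Areal heat capacity C = ρ c_p D = 1020 × 4100 × 47.9 = 2.00×10^8 J/(m²·K).
ΔQ = C ΔT = 2.00×10^8 × 3.45 = 6.91×10^8 J/m².

6.91×10^8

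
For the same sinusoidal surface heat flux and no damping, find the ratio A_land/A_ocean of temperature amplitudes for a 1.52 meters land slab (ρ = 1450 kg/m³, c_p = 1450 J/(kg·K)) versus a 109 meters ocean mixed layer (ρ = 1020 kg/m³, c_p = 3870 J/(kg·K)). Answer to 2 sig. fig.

C_ocean = 1020 × 3870 × 109 = 4.30×10^8 J/(m²·K).
C_land = 1450 × 1450 × 1.52 = 3.20×10^6 J/(m²·K).
Undamped amplitude ∝ 1/C, so A_land/A_ocean = C_ocean/C_land = 135.

130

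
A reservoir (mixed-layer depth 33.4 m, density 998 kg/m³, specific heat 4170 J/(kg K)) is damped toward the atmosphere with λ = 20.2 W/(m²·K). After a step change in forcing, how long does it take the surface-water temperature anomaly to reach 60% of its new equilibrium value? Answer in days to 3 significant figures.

Areal heat capacity C = ρ c_p D = 998 × 4170 × 33.4 = 1.39×10^8 J m⁻² K⁻¹.
τ = C / λ = 1.39×10^8 / 20.2 = 6.88×10^6 s.
Fraction reached: 1 − e^(−t/τ) = 0.60 ⇒ t = −τ ln(1 − 0.60) = τ × 0.916.
t = 6.31×10^6 s = 73.0 days.

73.0 days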